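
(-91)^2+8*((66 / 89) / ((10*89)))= 327969269 / 39605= 8281.01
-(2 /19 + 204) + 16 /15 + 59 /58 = -3339413 /16530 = -202.02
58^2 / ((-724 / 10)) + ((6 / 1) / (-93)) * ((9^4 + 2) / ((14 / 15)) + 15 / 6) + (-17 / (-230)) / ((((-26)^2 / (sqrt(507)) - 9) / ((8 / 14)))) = -5561197146852 / 11115980155 + 1768 * sqrt(3) / 1981105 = -500.29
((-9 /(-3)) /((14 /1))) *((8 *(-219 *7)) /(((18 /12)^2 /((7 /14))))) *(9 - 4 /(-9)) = -49640 /9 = -5515.56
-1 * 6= -6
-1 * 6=-6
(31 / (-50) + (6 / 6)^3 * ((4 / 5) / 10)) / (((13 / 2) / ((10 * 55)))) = -594 / 13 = -45.69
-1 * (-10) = 10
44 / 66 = 2 / 3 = 0.67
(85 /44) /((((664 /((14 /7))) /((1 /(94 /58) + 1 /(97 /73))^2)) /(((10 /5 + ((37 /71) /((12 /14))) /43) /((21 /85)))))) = 1974309677375 /22187655463446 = 0.09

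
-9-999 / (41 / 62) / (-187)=-7065 / 7667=-0.92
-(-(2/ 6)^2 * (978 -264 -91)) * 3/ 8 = 623/ 24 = 25.96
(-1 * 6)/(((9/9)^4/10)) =-60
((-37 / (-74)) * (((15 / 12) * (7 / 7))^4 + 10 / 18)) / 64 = 6905 / 294912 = 0.02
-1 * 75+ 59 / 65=-4816 / 65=-74.09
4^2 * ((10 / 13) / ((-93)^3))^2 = 1600 / 109341341002881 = 0.00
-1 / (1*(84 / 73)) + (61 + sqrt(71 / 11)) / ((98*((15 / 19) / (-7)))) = -2683 / 420-19*sqrt(781) / 2310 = -6.62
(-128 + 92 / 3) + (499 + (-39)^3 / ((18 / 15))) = -294185 / 6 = -49030.83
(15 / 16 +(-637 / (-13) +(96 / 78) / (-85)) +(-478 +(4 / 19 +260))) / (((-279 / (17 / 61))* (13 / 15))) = 56389699 / 291456048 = 0.19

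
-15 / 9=-5 / 3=-1.67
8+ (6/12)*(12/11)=94/11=8.55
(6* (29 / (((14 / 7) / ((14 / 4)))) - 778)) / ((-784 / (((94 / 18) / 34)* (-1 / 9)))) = -136723 / 1439424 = -0.09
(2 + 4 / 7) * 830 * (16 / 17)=239040 / 119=2008.74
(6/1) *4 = 24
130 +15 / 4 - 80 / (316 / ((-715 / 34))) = 747105 / 5372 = 139.07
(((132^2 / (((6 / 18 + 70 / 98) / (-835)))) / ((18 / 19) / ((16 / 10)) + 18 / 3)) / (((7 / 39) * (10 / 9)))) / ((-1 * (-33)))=-320112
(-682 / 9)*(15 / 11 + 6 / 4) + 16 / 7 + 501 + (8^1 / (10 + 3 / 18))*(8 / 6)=122692 / 427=287.33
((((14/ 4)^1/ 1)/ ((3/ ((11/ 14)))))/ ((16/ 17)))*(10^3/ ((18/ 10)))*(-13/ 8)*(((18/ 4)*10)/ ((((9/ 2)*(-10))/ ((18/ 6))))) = 1519375/ 576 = 2637.80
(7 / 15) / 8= 7 / 120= 0.06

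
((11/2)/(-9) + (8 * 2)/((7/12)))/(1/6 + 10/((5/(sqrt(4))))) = 3379/525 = 6.44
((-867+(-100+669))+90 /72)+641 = 344.25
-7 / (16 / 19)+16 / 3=-143 / 48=-2.98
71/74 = 0.96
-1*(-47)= 47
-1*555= -555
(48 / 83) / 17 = 48 / 1411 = 0.03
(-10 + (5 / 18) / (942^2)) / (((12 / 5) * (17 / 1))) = -798627575 / 3258400608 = -0.25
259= 259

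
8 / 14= 4 / 7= 0.57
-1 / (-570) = 1 / 570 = 0.00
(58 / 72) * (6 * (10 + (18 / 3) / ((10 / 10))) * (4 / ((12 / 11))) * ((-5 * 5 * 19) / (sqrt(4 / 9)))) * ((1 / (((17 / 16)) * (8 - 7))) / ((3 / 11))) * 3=-106673600 / 51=-2091639.22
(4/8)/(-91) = -1/182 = -0.01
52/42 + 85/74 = 3709/1554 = 2.39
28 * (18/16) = 63/2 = 31.50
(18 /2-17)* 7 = -56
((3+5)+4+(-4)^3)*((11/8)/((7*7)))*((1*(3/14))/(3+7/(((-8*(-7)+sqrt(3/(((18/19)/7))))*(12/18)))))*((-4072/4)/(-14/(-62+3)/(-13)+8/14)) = 5075239*sqrt(798)/159580260+14398453043/79790130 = 181.35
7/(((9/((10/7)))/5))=5.56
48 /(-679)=-48 /679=-0.07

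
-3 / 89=-0.03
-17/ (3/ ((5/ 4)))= -85/ 12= -7.08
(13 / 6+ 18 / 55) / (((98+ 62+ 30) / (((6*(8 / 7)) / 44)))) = 823 / 402325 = 0.00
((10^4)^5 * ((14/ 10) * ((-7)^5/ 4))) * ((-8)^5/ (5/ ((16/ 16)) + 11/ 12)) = 231307345920000000000000000000/ 71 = 3257849942535211267605634000.00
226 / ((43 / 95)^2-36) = -2039650 / 323051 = -6.31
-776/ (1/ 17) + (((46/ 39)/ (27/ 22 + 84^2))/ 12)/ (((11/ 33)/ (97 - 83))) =-79878888850/ 6055101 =-13192.00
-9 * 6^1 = -54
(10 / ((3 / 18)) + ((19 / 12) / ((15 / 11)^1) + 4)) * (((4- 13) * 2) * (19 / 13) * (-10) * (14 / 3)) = 79997.79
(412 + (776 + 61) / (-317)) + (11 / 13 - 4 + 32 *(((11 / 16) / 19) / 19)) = 406.27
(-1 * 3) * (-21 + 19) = 6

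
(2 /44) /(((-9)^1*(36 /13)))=-13 /7128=-0.00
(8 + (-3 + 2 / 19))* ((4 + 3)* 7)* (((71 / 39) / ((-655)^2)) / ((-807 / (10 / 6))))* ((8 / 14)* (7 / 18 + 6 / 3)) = -4145974 / 1385377412445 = -0.00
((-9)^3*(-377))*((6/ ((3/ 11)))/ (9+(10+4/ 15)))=90694890/ 289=313823.15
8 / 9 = 0.89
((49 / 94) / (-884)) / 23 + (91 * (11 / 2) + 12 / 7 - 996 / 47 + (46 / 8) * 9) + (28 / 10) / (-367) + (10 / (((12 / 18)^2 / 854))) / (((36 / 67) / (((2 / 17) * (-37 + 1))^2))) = 267936185913846917 / 417340934920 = 642007.92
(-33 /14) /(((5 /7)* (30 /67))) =-737 /100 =-7.37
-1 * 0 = 0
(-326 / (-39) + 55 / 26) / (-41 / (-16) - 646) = -0.02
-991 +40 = -951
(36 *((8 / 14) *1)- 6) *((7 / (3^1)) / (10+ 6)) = 17 / 8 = 2.12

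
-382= -382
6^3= 216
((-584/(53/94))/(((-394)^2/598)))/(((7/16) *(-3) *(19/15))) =656556160/273564641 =2.40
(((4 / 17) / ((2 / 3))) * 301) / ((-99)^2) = 602 / 55539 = 0.01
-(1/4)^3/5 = -1/320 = -0.00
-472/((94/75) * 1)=-17700/47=-376.60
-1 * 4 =-4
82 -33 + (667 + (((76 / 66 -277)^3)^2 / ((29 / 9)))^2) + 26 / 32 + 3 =5180056484673452951102731002947707085443903051813 / 277075571767992168336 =18695464387639871426957080000.00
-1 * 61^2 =-3721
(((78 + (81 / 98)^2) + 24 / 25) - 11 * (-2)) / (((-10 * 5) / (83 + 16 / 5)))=-175.23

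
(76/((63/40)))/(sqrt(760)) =8 * sqrt(190)/63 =1.75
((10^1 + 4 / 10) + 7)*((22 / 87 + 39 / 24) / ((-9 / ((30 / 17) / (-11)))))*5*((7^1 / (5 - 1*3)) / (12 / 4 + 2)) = 9149 / 4488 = 2.04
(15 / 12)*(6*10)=75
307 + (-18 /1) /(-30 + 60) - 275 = 157 /5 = 31.40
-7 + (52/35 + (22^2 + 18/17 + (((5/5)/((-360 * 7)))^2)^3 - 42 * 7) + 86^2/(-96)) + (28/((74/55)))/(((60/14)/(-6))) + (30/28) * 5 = 13647869047251668275200629/161084550715232256000000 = 84.72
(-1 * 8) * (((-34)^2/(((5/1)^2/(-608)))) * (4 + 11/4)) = 37953792/25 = 1518151.68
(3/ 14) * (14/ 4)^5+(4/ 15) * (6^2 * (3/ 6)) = 37551/ 320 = 117.35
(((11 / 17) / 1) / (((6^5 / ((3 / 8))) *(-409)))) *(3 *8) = -11 / 6007392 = -0.00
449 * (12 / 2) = 2694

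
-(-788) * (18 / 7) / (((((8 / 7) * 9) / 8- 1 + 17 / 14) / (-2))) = -18912 / 7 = -2701.71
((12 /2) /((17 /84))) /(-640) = -63 /1360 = -0.05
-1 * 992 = -992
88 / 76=22 / 19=1.16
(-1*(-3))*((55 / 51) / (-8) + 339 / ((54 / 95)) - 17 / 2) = 719411 / 408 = 1763.26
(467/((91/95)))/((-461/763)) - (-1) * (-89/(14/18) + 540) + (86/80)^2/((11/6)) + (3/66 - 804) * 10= -8420.25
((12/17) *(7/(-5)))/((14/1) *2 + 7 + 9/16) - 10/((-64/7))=1649767/1547680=1.07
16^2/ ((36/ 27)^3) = 108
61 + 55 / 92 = 61.60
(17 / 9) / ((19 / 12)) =68 / 57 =1.19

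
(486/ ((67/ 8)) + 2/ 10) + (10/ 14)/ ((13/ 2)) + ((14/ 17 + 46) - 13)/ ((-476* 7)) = 14389012679/ 246684620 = 58.33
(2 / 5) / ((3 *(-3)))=-2 / 45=-0.04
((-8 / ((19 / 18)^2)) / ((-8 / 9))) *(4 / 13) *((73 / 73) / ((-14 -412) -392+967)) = 11664 / 699257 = 0.02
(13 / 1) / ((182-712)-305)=-13 / 835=-0.02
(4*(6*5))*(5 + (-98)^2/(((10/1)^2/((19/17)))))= 1145856/85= 13480.66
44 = 44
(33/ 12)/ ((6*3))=11/ 72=0.15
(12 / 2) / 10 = 3 / 5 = 0.60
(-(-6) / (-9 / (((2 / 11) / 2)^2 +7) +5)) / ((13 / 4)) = 20352 / 40963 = 0.50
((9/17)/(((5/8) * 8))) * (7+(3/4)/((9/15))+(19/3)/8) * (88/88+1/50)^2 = 99603/100000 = 1.00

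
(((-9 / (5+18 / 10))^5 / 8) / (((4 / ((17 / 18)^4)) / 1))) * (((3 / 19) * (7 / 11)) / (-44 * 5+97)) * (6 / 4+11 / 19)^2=1228696875 / 3446404087808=0.00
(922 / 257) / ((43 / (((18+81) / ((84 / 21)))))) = 45639 / 22102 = 2.06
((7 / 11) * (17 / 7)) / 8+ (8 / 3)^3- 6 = 31259 / 2376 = 13.16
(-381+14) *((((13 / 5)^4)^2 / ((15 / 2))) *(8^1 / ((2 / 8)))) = -19159883174848 / 5859375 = -3269953.40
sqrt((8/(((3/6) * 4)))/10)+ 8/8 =sqrt(10)/5+ 1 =1.63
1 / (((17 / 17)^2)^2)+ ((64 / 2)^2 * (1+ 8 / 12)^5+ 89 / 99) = 35205076 / 2673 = 13170.62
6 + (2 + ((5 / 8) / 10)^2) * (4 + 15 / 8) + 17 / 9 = 362407 / 18432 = 19.66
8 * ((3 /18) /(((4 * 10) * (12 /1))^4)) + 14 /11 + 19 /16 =1077442560011 /437944320000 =2.46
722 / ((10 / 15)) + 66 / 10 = 5448 / 5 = 1089.60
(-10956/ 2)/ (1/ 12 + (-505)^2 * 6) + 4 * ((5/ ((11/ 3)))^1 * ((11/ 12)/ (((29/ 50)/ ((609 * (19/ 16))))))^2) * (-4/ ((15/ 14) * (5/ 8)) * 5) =-15631091336171069/ 73447204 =-212820781.25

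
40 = 40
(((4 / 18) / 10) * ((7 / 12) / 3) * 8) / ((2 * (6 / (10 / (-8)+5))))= 7 / 648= 0.01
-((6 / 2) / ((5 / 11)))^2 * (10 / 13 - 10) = 26136 / 65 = 402.09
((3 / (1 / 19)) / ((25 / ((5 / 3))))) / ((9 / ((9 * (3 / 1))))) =57 / 5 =11.40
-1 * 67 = -67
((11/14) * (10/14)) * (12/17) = 330/833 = 0.40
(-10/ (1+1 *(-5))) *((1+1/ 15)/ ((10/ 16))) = 64/ 15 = 4.27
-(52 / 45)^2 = -2704 / 2025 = -1.34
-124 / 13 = -9.54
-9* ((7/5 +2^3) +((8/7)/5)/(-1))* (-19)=1568.31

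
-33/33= -1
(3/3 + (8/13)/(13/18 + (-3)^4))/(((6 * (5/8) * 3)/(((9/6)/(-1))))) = -38534/286845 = -0.13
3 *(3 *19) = 171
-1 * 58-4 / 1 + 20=-42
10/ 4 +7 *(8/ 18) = 5.61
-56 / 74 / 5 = -28 / 185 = -0.15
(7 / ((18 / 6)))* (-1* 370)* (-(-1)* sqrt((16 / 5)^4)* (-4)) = 530432 / 15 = 35362.13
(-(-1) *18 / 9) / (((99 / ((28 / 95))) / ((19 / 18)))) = 28 / 4455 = 0.01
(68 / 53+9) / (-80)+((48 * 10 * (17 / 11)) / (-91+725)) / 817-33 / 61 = -98454176167 / 147366812912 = -0.67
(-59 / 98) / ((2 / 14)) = -59 / 14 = -4.21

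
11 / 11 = 1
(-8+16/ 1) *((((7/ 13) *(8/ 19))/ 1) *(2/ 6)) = 448/ 741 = 0.60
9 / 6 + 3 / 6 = 2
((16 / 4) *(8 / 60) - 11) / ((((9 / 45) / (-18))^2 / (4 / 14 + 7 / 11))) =-6019380 / 77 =-78173.77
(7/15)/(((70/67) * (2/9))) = 201/100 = 2.01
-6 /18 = -1 /3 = -0.33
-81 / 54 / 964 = -3 / 1928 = -0.00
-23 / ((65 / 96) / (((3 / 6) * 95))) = -20976 / 13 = -1613.54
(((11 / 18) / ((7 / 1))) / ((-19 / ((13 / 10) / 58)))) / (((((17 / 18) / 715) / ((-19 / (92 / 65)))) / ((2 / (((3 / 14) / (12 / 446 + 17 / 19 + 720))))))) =4060055395825 / 576520116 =7042.35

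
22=22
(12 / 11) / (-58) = -6 / 319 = -0.02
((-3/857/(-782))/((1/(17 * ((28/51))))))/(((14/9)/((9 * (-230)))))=-810/14569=-0.06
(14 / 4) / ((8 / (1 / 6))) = 7 / 96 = 0.07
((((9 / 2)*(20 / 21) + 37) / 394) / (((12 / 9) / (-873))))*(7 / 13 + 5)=-6812019 / 17927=-379.99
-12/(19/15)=-180/19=-9.47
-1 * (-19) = 19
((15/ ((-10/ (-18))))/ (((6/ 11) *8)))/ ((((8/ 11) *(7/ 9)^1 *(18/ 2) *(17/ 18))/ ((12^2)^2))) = 3175524/ 119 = 26685.08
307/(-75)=-307/75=-4.09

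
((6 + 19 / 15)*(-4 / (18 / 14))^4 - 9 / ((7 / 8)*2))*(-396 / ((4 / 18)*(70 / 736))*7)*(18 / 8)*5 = -942049726112 / 945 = -996878017.05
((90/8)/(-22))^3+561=382214667/681472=560.87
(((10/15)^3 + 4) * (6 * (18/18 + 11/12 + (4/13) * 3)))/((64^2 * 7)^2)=12847/144275668992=0.00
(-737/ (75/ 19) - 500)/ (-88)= 51503/ 6600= 7.80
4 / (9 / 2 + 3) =8 / 15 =0.53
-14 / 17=-0.82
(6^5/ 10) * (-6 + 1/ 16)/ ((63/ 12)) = -6156/ 7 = -879.43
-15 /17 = -0.88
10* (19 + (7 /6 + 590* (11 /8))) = 49885 /6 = 8314.17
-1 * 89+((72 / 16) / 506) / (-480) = -14410883 / 161920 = -89.00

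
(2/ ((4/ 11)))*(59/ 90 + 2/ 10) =847/ 180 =4.71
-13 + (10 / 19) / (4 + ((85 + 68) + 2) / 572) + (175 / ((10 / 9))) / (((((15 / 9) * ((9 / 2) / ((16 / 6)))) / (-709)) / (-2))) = 3685283435 / 46417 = 79395.12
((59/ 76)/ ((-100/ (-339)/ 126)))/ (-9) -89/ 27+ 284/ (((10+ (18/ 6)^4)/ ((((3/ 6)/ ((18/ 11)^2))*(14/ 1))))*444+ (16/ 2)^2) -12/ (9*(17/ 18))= -8502428745221/ 204711521400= -41.53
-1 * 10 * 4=-40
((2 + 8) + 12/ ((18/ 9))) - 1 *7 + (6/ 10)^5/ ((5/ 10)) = 28611/ 3125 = 9.16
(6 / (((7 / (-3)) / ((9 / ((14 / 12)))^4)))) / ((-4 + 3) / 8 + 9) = -1224440064 / 1193297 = -1026.10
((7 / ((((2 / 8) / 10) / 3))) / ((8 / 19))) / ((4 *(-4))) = -1995 / 16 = -124.69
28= 28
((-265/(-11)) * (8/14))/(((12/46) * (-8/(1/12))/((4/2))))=-6095/5544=-1.10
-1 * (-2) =2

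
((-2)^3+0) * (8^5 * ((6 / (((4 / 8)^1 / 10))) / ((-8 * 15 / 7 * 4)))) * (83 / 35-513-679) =-545744486.40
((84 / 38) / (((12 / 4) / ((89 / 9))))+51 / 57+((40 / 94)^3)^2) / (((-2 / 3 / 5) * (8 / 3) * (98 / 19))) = -75455331226355 / 16901809635872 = -4.46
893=893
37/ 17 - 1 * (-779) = 13280/ 17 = 781.18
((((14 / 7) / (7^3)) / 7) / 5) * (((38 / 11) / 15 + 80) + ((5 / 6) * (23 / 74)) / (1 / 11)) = 2028799 / 146581050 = 0.01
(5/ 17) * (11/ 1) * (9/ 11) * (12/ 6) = 90/ 17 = 5.29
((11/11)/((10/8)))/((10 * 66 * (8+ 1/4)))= 4/27225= 0.00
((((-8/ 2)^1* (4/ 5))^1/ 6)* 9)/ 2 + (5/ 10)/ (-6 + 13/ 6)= -291/ 115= -2.53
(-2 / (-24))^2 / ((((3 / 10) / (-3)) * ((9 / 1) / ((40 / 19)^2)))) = -1000 / 29241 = -0.03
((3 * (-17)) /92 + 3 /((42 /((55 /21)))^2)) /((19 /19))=-1618301 /2982042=-0.54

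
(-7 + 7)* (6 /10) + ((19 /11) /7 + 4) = 327 /77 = 4.25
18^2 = 324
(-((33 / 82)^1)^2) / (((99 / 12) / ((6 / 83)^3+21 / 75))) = -132260997 / 24029348675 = -0.01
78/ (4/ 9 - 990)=-351/ 4453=-0.08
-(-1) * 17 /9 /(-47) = -0.04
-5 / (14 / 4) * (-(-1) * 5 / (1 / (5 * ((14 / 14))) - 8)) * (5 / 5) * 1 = 250 / 273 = 0.92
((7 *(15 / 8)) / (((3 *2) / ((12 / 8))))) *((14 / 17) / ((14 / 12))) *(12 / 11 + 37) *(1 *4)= 352.90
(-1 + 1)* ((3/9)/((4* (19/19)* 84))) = 0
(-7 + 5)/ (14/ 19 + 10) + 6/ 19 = 251/ 1938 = 0.13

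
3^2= 9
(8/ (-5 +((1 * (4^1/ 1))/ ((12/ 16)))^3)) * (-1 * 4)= -864/ 3961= -0.22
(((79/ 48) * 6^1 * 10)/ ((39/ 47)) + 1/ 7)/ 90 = 130111/ 98280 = 1.32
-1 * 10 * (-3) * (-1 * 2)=-60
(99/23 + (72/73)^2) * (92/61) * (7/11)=18110484/3575759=5.06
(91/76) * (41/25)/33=3731/62700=0.06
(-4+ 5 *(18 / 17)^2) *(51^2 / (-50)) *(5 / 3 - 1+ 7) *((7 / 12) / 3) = -9338 / 75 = -124.51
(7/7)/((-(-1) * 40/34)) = 17/20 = 0.85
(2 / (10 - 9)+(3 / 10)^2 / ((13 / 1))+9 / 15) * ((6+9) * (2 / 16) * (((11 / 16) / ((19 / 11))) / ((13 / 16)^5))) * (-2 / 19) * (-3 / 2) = 7558391808 / 8712390245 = 0.87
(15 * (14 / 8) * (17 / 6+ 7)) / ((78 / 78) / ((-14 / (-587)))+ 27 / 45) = 72275 / 11908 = 6.07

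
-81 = -81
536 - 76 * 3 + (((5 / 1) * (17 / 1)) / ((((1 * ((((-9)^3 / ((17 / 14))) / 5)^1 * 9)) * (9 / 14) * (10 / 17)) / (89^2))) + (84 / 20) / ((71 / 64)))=-56004115543 / 41924790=-1335.82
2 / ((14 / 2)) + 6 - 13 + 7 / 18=-797 / 126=-6.33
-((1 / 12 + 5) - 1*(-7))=-145 / 12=-12.08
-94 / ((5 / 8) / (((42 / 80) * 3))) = -5922 / 25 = -236.88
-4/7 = -0.57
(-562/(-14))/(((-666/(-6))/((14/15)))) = 562/1665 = 0.34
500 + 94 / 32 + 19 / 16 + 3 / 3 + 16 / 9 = 506.90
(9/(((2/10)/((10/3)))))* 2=300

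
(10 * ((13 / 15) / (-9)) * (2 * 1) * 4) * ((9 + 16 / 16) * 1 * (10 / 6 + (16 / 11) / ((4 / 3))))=-189280 / 891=-212.44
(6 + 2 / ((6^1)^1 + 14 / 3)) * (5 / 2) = 495 / 32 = 15.47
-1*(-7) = 7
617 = 617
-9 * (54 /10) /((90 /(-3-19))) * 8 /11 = 216 /25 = 8.64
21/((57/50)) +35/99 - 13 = 5.77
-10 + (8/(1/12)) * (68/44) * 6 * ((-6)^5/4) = -19035758/11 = -1730523.45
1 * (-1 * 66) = -66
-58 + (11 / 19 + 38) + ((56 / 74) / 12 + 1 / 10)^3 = -504543173921 / 25984989000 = -19.42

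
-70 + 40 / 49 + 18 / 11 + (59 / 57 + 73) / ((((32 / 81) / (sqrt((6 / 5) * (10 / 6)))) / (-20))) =-142425 * sqrt(2) / 38 - 36408 / 539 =-5368.06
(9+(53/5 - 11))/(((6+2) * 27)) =43/1080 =0.04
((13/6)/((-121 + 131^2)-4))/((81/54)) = 13/153324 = 0.00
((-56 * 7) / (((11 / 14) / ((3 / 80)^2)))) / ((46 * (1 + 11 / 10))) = -147 / 20240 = -0.01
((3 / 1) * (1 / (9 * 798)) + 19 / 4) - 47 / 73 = 1435349 / 349524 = 4.11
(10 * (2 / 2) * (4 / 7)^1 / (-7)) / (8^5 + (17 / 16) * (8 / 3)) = -48 / 1926925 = -0.00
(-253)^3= -16194277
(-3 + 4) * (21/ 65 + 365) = 23746/ 65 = 365.32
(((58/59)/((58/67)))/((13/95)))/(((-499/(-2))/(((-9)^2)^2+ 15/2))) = 83617005/382733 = 218.47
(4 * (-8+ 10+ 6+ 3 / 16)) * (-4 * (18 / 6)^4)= -10611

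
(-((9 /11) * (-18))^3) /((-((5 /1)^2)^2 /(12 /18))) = -2834352 /831875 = -3.41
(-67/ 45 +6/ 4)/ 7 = 1/ 630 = 0.00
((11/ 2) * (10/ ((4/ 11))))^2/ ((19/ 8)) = 366025/ 38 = 9632.24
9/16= 0.56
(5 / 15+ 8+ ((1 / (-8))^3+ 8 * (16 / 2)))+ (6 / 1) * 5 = 157181 / 1536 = 102.33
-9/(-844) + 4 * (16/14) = 27071/5908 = 4.58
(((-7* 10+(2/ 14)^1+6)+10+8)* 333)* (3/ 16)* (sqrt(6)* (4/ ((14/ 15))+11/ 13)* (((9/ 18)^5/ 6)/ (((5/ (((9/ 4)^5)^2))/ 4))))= -174056898603835431* sqrt(6)/ 854966927360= -498674.95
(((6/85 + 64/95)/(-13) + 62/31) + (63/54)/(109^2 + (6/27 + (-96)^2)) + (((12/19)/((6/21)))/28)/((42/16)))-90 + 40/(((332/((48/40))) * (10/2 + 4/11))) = -98165574453391/1115515787750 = -88.00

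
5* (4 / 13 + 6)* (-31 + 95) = 26240 / 13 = 2018.46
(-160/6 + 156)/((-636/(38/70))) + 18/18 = 14852/16695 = 0.89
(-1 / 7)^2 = 1 / 49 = 0.02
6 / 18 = 1 / 3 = 0.33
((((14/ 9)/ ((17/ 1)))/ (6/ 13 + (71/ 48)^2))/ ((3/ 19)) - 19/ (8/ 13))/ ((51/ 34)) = -992578145/ 48566484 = -20.44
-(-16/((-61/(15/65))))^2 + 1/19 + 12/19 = 0.68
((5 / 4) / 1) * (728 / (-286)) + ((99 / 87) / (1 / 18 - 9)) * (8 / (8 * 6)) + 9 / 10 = -1182809 / 513590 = -2.30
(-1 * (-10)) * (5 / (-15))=-10 / 3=-3.33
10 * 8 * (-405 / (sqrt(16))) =-8100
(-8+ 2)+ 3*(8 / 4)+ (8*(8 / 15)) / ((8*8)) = 1 / 15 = 0.07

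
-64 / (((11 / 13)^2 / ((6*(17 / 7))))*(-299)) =84864 / 19481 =4.36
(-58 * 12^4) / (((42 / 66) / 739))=-9776650752 / 7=-1396664393.14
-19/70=-0.27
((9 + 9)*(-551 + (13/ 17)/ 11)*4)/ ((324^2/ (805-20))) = -40436920/ 136323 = -296.63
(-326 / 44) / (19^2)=-163 / 7942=-0.02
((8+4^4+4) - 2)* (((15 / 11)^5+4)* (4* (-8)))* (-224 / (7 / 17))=40355613.19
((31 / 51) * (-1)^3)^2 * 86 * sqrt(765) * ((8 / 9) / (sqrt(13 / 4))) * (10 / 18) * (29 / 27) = 191738720 * sqrt(1105) / 24649677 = 258.57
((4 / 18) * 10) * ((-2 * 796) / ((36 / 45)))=-39800 / 9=-4422.22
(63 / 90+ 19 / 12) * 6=137 / 10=13.70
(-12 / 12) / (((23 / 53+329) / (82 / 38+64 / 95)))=-14257 / 1658700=-0.01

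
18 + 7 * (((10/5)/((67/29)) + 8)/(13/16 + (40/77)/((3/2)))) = 20533266/286961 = 71.55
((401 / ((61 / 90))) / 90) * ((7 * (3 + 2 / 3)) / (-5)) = -30877 / 915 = -33.75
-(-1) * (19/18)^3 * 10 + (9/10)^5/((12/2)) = 1729098907/145800000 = 11.86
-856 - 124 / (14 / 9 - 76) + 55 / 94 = -26884563 / 31490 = -853.75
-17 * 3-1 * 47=-98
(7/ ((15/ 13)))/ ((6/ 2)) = 91/ 45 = 2.02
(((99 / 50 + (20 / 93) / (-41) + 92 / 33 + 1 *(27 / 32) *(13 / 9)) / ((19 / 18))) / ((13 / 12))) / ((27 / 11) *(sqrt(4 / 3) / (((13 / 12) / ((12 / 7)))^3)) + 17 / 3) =-44265105483538456257741 / 140402833812148375809100 + 12662427295344960387072 *sqrt(3) / 35100708453037093952275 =0.31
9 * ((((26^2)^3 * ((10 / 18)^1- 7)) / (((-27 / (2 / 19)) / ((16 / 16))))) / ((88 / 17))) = 76147738784 / 5643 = 13494194.36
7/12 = 0.58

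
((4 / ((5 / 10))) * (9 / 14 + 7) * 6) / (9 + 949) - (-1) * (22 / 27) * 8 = 624796 / 90531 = 6.90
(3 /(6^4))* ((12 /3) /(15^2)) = 1 /24300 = 0.00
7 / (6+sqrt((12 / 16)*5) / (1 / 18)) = -14 / 393+7*sqrt(15) / 131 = 0.17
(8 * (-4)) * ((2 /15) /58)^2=-32 /189225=-0.00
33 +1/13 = 430/13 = 33.08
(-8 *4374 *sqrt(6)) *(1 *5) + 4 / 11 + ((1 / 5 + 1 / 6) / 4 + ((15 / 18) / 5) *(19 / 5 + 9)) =1139 / 440- 174960 *sqrt(6) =-428560.14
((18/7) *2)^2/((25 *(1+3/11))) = 7128/8575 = 0.83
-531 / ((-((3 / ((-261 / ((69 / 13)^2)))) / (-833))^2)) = 3513986392.52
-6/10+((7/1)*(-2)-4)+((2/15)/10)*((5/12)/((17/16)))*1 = -2845/153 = -18.59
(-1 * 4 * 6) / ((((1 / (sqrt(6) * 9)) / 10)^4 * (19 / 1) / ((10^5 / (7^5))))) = -5668704000000000 / 319333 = -17751701202.19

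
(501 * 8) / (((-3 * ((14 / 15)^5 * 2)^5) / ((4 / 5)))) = -8433890210210144519805908203125 / 44998795805848373114515226624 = -187.42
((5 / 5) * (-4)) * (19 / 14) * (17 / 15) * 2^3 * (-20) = 20672 / 21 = 984.38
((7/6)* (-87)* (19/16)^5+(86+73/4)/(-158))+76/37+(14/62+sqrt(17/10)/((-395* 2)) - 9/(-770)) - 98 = -24585806979936533/73161255157760 - sqrt(170)/7900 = -336.05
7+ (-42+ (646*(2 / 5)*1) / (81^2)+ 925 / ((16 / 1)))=11994497 / 524880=22.85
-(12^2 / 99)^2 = -2.12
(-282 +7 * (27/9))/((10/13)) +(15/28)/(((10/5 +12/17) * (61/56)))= -4757829/14030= -339.12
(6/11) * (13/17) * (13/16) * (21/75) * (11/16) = 3549/54400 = 0.07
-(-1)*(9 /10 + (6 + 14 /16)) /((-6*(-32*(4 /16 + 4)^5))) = 622 /21297855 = 0.00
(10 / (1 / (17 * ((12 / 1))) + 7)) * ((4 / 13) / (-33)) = -2720 / 204347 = -0.01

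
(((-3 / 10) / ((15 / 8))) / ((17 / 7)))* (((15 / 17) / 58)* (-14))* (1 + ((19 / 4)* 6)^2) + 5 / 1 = 687716 / 41905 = 16.41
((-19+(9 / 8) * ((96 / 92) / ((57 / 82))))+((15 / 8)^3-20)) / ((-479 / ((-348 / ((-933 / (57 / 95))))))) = 119595159 / 8332729984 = 0.01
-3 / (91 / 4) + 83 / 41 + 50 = 193611 / 3731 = 51.89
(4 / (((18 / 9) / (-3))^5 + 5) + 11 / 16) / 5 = 5713 / 18928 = 0.30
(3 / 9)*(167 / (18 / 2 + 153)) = 167 / 486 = 0.34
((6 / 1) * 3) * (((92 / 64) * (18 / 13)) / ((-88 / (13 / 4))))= -1863 / 1408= -1.32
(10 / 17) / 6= 5 / 51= 0.10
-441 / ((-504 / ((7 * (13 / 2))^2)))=1811.47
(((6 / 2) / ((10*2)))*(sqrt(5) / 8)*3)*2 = 9*sqrt(5) / 80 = 0.25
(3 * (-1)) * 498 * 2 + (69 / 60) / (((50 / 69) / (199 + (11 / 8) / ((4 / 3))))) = -85457613 / 32000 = -2670.55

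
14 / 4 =7 / 2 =3.50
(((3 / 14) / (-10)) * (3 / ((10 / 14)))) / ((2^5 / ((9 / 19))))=-81 / 60800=-0.00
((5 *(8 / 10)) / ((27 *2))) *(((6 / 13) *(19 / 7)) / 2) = 38 / 819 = 0.05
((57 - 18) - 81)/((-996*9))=7/1494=0.00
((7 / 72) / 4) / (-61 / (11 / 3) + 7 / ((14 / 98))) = 77 / 102528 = 0.00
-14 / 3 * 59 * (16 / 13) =-13216 / 39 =-338.87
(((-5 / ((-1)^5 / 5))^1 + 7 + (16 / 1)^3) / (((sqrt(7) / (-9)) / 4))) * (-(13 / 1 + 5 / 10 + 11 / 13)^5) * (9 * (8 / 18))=134120869857935568 * sqrt(7) / 2599051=136530782684.82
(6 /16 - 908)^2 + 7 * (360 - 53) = 52859657 /64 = 825932.14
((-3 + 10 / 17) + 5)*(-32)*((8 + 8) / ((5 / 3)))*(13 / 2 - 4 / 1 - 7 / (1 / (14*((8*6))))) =317746176 / 85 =3738190.31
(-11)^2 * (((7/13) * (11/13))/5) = 9317/845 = 11.03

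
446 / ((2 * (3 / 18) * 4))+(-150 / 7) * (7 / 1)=184.50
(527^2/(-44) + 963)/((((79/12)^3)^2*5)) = -175693059072/13369810053655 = -0.01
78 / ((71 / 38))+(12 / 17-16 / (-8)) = 53654 / 1207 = 44.45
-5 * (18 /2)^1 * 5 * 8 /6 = -300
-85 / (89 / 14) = -1190 / 89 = -13.37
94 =94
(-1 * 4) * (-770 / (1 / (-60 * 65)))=-12012000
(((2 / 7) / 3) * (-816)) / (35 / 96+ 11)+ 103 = 734387 / 7637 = 96.16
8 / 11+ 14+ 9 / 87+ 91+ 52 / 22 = 108.19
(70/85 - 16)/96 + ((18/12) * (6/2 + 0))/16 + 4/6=1289/1632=0.79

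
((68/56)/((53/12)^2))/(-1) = -1224/19663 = -0.06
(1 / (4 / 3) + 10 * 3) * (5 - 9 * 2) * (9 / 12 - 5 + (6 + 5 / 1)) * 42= -906633 / 8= -113329.12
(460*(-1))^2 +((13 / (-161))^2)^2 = 211600.00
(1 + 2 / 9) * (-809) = -8899 / 9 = -988.78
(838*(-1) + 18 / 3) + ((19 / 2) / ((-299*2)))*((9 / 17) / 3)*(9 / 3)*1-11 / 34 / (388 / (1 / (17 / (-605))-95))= -27891484565 / 33527468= -831.90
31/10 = 3.10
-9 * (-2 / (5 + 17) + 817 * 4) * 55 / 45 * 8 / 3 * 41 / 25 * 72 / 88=-35371848 / 275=-128624.90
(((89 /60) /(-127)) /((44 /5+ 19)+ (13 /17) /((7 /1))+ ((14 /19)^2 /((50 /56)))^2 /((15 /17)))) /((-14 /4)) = 123234795625 /1046133605356748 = 0.00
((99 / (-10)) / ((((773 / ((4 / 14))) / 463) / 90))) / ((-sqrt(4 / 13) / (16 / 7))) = 6600528 * sqrt(13) / 37877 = 628.31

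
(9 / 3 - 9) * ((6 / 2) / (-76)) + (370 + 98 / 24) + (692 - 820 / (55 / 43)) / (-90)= 2812129 / 7524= 373.75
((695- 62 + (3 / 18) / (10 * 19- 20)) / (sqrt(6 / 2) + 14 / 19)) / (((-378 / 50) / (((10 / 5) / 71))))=61337795 / 86719329- 1165418105 * sqrt(3) / 1214070606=-0.96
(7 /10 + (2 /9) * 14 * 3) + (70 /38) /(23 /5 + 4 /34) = 2382569 /228570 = 10.42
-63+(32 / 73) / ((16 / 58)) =-4483 / 73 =-61.41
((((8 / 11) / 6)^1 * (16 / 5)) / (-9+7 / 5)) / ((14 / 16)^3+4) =-16384 / 1499157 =-0.01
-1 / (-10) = 1 / 10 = 0.10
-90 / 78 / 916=-15 / 11908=-0.00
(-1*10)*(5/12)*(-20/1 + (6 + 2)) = 50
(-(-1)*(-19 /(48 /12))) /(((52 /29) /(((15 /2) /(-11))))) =8265 /4576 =1.81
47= 47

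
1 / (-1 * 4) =-1 / 4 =-0.25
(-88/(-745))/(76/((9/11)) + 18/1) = 396/371755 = 0.00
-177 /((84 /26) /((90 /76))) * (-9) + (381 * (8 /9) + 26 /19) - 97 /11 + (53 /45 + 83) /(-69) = 16605934589 /18170460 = 913.90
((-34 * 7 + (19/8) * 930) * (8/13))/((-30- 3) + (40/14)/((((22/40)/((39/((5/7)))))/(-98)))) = -173426/3979599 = -0.04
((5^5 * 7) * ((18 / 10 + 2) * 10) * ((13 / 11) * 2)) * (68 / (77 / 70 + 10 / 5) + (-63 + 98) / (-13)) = 1172062500 / 31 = 37808467.74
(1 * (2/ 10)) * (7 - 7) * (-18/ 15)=0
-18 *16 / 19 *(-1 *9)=2592 / 19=136.42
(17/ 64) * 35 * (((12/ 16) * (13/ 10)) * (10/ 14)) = 6.47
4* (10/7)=40/7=5.71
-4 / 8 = -0.50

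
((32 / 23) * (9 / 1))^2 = 82944 / 529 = 156.79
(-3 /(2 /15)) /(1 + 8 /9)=-405 /34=-11.91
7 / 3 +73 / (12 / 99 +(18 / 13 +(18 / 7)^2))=5798149 / 511950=11.33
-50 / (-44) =25 / 22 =1.14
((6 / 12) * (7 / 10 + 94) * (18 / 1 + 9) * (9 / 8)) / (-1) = -1438.26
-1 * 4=-4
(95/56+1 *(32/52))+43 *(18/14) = 41931/728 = 57.60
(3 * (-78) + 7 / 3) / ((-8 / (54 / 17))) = 91.99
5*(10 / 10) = 5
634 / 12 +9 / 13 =4175 / 78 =53.53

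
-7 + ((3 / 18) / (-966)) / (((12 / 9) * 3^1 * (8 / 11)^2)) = -10386553 / 1483776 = -7.00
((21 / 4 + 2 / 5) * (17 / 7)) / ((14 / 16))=3842 / 245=15.68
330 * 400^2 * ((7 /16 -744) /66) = -594850000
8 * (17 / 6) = 68 / 3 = 22.67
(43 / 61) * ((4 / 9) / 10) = 86 / 2745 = 0.03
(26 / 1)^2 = 676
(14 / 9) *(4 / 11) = 56 / 99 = 0.57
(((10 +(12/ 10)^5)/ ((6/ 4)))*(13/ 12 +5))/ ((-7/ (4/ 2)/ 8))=-22791184/ 196875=-115.76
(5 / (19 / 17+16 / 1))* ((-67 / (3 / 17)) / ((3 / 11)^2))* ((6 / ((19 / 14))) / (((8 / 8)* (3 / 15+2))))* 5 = -745475500 / 49761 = -14981.12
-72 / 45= -8 / 5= -1.60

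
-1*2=-2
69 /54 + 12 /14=269 /126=2.13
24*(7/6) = 28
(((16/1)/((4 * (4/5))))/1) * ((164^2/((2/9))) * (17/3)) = 3429240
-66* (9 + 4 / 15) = -3058 / 5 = -611.60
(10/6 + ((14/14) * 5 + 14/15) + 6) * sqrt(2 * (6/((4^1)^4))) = 17 * sqrt(3)/10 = 2.94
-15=-15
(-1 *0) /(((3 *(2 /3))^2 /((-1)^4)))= 0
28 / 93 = 0.30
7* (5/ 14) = 5/ 2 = 2.50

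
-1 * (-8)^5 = 32768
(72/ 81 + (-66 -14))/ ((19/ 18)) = -74.95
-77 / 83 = -0.93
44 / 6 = 22 / 3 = 7.33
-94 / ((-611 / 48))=96 / 13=7.38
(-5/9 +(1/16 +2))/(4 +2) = 217/864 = 0.25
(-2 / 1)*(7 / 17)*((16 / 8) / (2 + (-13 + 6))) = 28 / 85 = 0.33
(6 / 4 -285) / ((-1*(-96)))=-189 / 64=-2.95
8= 8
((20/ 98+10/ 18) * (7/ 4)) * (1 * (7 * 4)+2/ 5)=4757/ 126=37.75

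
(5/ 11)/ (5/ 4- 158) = -20/ 6897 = -0.00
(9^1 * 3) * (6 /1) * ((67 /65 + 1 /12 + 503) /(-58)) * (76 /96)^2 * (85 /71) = -7239370899 /6852352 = -1056.48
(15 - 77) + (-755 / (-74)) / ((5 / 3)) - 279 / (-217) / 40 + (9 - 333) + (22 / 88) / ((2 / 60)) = -3857507 / 10360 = -372.35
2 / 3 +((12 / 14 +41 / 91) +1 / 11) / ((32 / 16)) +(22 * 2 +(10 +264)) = 137008 / 429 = 319.37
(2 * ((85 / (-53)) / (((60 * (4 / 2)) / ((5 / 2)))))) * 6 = -85 / 212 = -0.40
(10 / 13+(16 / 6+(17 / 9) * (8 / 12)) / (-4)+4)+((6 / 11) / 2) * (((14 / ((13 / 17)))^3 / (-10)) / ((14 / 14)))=-1067267627 / 6525090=-163.56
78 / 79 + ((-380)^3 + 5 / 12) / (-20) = 10403734865 / 3792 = 2743600.97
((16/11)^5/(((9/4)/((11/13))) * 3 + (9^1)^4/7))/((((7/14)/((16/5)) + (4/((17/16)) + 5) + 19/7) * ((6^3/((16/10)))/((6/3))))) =223606734848/25496479828705545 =0.00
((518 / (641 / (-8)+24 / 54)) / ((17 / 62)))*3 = -6937056 / 97529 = -71.13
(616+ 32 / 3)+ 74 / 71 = 133702 / 213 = 627.71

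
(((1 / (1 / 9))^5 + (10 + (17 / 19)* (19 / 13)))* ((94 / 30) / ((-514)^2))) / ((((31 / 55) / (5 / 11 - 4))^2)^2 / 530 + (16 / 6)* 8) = 35453296915042500 / 1079790010901238529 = 0.03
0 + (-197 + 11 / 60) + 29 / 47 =-196.20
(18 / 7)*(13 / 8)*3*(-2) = -351 / 14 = -25.07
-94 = -94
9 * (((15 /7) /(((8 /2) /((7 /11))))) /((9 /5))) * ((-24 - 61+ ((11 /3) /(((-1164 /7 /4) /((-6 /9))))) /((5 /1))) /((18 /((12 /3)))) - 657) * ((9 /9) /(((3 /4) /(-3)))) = 36207535 /7857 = 4608.32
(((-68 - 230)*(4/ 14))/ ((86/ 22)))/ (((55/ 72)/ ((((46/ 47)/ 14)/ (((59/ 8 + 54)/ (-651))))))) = 734310144/ 34730885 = 21.14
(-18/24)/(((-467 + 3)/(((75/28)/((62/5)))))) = 1125/3222016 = 0.00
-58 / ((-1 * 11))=58 / 11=5.27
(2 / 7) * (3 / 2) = 3 / 7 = 0.43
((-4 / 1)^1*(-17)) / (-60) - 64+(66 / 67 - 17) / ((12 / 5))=-288661 / 4020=-71.81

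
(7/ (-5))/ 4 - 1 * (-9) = 173/ 20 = 8.65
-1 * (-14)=14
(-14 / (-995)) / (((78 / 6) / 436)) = 6104 / 12935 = 0.47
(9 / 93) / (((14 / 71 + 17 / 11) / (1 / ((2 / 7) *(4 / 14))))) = 114807 / 168764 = 0.68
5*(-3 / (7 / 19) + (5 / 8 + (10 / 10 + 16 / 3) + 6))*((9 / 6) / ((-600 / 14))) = -809 / 960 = -0.84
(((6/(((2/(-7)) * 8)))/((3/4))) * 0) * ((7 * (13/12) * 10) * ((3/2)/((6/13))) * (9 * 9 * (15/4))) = 0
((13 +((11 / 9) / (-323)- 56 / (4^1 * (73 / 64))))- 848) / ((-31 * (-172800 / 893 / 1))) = -422533901 / 2991504960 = -0.14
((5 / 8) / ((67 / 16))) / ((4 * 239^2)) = 5 / 7654214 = 0.00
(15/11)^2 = 225/121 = 1.86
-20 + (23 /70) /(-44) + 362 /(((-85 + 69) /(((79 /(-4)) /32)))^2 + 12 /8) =-19.47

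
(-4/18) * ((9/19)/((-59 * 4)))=1/2242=0.00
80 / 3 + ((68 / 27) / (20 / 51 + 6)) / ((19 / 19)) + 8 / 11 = 448414 / 16137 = 27.79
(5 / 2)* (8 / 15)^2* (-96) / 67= -1024 / 1005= -1.02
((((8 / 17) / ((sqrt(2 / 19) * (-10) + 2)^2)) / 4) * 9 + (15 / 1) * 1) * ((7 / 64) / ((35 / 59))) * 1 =10089 * sqrt(38) / 1045568 + 29612631 / 10455680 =2.89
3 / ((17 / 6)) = 18 / 17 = 1.06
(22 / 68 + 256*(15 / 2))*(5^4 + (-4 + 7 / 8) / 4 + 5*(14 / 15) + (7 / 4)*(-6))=3876000215 / 3264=1187500.07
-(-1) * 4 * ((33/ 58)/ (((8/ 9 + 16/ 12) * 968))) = 27/ 25520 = 0.00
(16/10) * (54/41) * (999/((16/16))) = 431568/205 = 2105.21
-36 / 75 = -12 / 25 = -0.48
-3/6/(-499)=1/998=0.00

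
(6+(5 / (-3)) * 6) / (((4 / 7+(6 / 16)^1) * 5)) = -224 / 265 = -0.85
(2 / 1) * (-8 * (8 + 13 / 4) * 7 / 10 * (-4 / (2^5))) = 15.75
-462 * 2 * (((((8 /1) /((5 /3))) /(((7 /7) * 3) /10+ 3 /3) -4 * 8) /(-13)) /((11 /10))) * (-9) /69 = 40320 /169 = 238.58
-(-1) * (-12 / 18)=-2 / 3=-0.67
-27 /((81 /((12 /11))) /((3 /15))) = -4 /55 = -0.07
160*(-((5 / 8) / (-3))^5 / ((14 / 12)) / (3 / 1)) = 15625 / 870912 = 0.02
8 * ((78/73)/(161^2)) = 624/1892233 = 0.00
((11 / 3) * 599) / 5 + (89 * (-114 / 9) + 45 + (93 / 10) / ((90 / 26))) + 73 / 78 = -639.44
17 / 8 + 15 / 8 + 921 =925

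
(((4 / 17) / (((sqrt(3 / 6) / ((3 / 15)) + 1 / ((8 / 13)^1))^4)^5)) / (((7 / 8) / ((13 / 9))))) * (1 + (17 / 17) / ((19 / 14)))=545692791787556842519994376196333142805494659574398976 / 679217711126596351689172726320248360977149062710791101375583- 398207504346560887800383962513520690935085871923200 * sqrt(2) / 700947070306084986263336146873321321957842169980176575207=0.00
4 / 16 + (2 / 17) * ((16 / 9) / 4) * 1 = 185 / 612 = 0.30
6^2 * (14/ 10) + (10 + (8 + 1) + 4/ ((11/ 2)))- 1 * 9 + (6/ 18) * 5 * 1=10361/ 165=62.79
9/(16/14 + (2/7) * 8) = 21/8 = 2.62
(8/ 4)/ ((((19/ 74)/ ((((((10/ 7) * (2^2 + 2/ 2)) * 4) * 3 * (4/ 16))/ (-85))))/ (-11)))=48840/ 2261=21.60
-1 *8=-8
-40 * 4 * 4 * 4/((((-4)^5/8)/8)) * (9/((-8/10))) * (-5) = 9000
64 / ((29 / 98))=6272 / 29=216.28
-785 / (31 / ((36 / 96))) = -2355 / 248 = -9.50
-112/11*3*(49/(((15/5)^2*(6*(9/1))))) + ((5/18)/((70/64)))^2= -43880/14553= -3.02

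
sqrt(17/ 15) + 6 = sqrt(255)/ 15 + 6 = 7.06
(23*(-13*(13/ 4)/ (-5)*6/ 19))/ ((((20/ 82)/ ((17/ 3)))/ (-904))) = -612288014/ 475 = -1289027.40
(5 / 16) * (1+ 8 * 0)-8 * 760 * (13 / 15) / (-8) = 31631 / 48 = 658.98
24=24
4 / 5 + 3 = 19 / 5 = 3.80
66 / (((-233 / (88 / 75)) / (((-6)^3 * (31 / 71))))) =12963456 / 413575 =31.34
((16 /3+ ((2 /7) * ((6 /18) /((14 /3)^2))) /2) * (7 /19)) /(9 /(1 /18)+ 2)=21961 /1832208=0.01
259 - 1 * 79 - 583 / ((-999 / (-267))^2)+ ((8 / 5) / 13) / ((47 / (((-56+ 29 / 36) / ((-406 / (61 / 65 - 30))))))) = 618404000704622 / 4470015984525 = 138.34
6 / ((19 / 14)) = 84 / 19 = 4.42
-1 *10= -10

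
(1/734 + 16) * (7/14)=11745/1468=8.00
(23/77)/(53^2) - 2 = -432563/216293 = -2.00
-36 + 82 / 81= -2834 / 81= -34.99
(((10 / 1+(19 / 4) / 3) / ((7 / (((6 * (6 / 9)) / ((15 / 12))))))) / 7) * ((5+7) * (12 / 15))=8896 / 1225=7.26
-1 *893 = -893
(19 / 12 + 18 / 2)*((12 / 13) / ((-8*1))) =-127 / 104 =-1.22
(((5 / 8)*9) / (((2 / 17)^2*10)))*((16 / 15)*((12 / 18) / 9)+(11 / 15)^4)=5387249 / 360000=14.96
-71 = -71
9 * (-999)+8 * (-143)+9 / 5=-50666 / 5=-10133.20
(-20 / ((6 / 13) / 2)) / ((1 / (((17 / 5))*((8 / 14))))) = -3536 / 21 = -168.38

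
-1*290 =-290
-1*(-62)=62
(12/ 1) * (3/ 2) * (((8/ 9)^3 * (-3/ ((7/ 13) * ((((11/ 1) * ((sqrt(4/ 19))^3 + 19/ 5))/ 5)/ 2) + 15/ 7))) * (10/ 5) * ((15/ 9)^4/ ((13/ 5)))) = -307144922560000000/ 5993837596088073 + 917593600000000 * sqrt(19)/ 5993837596088073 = -50.58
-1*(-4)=4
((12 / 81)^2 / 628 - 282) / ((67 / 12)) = -129102968 / 2556117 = -50.51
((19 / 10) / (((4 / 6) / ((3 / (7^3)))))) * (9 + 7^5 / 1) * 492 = 353690928 / 1715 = 206233.78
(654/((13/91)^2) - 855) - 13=31178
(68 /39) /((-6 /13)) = -34 /9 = -3.78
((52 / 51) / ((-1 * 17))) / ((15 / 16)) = -832 / 13005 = -0.06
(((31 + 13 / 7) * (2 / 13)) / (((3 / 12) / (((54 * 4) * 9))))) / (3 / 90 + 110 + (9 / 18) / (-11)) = 147549600 / 412867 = 357.38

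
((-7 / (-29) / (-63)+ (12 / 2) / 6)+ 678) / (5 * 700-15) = 177218 / 909585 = 0.19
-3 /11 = -0.27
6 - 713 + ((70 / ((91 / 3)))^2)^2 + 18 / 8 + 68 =-69504867 / 114244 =-608.39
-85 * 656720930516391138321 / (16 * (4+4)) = -55821279093893246757285 / 128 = -436103742921040990291.29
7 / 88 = 0.08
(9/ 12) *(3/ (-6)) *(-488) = 183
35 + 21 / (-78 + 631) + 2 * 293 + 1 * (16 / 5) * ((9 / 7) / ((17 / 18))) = 29396658 / 47005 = 625.39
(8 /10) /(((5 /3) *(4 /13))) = 39 /25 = 1.56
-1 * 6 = -6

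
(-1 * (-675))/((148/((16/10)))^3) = 216/253265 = 0.00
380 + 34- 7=407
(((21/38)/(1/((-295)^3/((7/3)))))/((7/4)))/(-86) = 231051375/5719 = 40400.66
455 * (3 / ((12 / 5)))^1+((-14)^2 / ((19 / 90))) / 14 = 48265 / 76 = 635.07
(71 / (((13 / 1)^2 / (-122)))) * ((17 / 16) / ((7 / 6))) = -220881 / 4732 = -46.68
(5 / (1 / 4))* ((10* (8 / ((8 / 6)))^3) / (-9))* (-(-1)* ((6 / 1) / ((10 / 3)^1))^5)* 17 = -192735936 / 125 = -1541887.49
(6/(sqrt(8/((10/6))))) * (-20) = -54.77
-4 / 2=-2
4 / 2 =2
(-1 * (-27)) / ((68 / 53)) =1431 / 68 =21.04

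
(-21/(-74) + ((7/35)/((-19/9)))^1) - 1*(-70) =493429/7030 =70.19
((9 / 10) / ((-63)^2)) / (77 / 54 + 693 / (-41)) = -123 / 8394925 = -0.00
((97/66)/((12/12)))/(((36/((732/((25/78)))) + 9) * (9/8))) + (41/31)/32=784563979/4212828576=0.19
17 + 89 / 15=344 / 15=22.93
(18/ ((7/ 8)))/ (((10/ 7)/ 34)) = 2448/ 5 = 489.60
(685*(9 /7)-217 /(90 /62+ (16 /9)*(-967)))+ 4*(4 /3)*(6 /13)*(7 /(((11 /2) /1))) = 60578226640 /68529461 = 883.97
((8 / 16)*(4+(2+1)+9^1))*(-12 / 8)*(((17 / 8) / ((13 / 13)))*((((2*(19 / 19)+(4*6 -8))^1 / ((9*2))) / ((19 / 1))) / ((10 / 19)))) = -51 / 20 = -2.55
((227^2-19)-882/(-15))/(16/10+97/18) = 4641192/629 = 7378.68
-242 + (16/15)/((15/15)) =-240.93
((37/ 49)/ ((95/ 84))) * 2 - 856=-568352/ 665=-854.66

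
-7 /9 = -0.78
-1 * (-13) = 13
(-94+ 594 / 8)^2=6241 / 16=390.06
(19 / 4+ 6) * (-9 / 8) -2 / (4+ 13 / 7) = -16315 / 1312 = -12.44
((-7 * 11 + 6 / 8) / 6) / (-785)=0.02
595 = 595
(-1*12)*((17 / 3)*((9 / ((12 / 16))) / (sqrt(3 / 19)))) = -272*sqrt(57) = -2053.55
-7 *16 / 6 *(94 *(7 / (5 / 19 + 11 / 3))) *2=-6251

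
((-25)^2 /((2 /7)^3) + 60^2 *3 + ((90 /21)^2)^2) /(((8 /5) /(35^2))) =91080096875 /3136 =29043398.24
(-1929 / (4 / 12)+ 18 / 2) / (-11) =5778 / 11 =525.27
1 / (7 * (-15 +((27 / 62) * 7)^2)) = -3844 / 153573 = -0.03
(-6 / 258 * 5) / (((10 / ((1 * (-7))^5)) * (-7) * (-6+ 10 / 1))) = -6.98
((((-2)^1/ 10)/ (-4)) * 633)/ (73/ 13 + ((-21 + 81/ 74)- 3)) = -304473/ 166330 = -1.83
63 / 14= 9 / 2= 4.50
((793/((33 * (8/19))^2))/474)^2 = 81952230529/1091370953097216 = 0.00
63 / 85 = 0.74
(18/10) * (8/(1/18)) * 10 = 2592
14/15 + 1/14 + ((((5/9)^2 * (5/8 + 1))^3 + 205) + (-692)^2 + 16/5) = 4562417844257111/9523422720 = 479073.33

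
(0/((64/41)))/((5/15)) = 0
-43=-43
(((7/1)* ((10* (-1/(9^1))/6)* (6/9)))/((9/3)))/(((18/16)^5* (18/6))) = -2293760/43046721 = -0.05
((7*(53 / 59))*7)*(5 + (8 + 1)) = 36358 / 59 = 616.24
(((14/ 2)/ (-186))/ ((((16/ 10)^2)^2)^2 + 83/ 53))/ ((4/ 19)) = -20703125/ 5155496664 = -0.00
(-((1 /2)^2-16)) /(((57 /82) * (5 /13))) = 11193 /190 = 58.91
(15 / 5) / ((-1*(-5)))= 3 / 5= 0.60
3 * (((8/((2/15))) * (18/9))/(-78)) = -60/13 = -4.62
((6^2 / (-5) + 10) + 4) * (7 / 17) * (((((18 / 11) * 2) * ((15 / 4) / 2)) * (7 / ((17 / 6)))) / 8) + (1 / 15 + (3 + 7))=172483 / 11220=15.37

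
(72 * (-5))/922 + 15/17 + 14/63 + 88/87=3529669/2045457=1.73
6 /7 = 0.86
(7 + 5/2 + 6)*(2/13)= 31/13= 2.38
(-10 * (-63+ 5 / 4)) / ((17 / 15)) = 18525 / 34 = 544.85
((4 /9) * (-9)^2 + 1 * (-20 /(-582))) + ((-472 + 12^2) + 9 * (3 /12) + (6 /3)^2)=-332573 /1164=-285.72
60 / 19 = 3.16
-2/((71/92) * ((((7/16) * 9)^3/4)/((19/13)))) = -57278464/230793381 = -0.25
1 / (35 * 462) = 1 / 16170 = 0.00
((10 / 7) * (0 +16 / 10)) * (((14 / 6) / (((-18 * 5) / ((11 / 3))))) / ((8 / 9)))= -11 / 45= -0.24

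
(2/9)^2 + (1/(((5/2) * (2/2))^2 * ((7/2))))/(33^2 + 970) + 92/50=55144786/29186325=1.89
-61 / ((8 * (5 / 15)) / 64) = -1464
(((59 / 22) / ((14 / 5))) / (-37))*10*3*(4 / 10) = -885 / 2849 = -0.31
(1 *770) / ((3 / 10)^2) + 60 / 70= 539054 / 63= 8556.41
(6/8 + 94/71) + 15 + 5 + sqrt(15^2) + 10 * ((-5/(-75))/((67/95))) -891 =-48691555/57084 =-852.98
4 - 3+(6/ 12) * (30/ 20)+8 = 39/ 4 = 9.75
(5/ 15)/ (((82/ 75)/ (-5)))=-125/ 82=-1.52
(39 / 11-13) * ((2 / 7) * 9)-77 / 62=-121993 / 4774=-25.55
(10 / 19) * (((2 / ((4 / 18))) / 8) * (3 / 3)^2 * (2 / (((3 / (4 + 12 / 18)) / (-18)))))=-630 / 19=-33.16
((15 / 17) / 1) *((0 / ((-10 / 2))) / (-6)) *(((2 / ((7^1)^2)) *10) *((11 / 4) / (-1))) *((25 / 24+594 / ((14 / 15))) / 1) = 0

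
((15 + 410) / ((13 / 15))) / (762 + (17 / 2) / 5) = 63750 / 99281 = 0.64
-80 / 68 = -20 / 17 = -1.18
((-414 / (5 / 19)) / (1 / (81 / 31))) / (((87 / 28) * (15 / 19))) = -1675.75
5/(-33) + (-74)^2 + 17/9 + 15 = 543781/99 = 5492.74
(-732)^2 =535824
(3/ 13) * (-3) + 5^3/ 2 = 1607/ 26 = 61.81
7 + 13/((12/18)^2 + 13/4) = 10.52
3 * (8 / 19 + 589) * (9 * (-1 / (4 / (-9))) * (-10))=-13606785 / 38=-358073.29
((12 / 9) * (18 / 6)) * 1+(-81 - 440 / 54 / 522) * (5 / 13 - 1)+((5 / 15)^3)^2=14801717 / 274833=53.86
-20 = -20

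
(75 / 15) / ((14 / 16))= 40 / 7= 5.71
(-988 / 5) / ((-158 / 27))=13338 / 395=33.77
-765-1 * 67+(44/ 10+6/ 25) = -20684/ 25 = -827.36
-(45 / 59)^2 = -2025 / 3481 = -0.58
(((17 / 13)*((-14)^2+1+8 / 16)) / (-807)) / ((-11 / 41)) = 275315 / 230802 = 1.19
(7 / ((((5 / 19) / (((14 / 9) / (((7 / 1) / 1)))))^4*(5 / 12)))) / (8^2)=912247 / 6834375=0.13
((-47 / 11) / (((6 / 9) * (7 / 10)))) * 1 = -705 / 77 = -9.16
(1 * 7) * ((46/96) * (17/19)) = 2737/912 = 3.00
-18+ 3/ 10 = -177/ 10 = -17.70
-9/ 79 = -0.11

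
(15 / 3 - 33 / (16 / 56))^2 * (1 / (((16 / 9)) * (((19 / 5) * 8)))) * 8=2197845 / 1216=1807.44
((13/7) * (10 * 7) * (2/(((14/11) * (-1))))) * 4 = -5720/7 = -817.14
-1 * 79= -79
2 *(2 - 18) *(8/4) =-64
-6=-6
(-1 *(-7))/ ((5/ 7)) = 49/ 5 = 9.80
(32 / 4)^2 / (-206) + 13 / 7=1115 / 721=1.55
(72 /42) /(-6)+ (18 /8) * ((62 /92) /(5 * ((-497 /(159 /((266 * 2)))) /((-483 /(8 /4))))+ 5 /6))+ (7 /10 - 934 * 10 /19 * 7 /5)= -283094157771 /411621700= -687.75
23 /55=0.42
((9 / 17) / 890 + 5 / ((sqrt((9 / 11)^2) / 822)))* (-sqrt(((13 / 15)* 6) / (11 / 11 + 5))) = -228009127* sqrt(195) / 680850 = -4676.47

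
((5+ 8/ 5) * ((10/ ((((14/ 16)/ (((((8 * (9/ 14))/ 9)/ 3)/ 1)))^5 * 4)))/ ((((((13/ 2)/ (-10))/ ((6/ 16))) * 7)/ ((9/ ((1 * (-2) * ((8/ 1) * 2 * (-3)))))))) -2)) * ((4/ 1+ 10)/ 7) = -30537978398092/ 1156736144655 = -26.40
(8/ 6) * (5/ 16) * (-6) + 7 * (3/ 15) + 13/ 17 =-57/ 170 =-0.34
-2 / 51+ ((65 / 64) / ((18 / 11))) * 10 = 60391 / 9792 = 6.17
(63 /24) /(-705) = -7 /1880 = -0.00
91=91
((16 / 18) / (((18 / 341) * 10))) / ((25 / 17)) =11594 / 10125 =1.15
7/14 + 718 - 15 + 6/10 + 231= 9351/10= 935.10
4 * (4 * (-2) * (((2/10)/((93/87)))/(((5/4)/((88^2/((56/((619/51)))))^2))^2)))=-1913956152677549319921860608/62942584453875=-30407968933657.58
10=10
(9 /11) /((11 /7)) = 63 /121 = 0.52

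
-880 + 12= -868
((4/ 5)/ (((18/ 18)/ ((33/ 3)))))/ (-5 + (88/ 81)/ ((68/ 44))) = -60588/ 29585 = -2.05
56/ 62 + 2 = 2.90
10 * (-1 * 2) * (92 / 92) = -20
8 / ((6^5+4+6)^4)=1 / 459375268783202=0.00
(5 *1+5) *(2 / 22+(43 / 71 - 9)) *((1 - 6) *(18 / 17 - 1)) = 324250 / 13277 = 24.42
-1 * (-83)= 83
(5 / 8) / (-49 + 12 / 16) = -5 / 386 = -0.01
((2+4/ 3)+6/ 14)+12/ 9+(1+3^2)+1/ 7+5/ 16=5225/ 336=15.55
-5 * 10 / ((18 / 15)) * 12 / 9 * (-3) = 500 / 3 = 166.67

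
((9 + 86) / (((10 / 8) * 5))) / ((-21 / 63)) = -228 / 5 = -45.60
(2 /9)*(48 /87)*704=22528 /261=86.31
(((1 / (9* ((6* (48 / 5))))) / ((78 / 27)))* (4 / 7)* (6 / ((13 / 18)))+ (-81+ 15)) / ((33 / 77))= -104099 / 676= -153.99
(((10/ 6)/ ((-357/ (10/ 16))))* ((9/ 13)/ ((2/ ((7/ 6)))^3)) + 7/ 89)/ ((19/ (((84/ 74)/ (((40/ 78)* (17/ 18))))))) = 446810763/ 46289569280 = 0.01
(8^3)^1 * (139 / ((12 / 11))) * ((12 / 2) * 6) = 2348544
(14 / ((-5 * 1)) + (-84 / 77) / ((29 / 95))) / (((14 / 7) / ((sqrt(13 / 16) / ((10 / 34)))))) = -86411 * sqrt(13) / 31900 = -9.77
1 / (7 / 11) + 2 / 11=1.75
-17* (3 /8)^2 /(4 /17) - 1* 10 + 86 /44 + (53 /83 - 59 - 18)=-94.57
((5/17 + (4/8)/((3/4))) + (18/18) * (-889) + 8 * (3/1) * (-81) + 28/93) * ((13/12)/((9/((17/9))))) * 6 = -1077791/279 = -3863.05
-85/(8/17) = -1445/8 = -180.62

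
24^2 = 576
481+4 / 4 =482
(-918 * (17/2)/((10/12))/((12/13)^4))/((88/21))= -173336709/56320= -3077.71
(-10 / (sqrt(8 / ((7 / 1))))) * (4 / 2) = -5 * sqrt(14) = -18.71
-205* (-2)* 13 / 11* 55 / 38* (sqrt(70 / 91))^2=10250 / 19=539.47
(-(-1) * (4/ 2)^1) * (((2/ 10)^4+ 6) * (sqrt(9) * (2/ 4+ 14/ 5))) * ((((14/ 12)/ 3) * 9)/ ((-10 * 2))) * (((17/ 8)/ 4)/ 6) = -1.84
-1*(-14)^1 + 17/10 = 157/10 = 15.70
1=1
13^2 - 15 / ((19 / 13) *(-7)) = 22672 / 133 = 170.47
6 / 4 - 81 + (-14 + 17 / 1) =-153 / 2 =-76.50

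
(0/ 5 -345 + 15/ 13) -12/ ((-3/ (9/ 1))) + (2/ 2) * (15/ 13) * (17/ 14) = -55773/ 182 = -306.45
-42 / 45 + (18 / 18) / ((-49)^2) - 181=-181.93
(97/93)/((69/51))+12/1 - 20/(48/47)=-19429/2852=-6.81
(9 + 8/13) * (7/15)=175/39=4.49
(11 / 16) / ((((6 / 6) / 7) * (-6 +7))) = 77 / 16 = 4.81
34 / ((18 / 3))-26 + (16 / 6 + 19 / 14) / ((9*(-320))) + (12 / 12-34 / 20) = -2544361 / 120960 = -21.03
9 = 9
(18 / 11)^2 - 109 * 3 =-39243 / 121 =-324.32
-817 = -817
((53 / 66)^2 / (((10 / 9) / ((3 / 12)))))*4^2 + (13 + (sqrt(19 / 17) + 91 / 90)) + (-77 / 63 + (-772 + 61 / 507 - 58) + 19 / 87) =-21737060974 / 26685945 + sqrt(323) / 17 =-813.49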